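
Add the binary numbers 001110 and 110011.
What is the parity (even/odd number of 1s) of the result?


001110 = 14
110011 = 51
Sum = 65 = 1000001
1s count = 2

even parity (2 ones in 1000001)


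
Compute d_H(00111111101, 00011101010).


XOR: 00100010111
Count of 1s: 5

5


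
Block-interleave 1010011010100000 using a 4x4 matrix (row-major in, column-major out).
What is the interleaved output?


Matrix:
  1010
  0110
  1010
  0000
Read columns: 1010010011100000

1010010011100000


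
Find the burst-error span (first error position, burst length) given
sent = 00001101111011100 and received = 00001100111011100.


XOR: 00000001000000000

Burst at position 7, length 1


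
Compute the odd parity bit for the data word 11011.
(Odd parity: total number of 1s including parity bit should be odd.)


Number of 1s in data: 4
Parity bit: 1

1


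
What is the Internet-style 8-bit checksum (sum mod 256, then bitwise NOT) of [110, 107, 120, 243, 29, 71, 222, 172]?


Sum = 1074 mod 256 = 50
Complement = 205

205


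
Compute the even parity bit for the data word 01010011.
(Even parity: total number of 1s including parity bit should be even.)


Number of 1s in data: 4
Parity bit: 0

0


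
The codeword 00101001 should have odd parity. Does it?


Number of 1s: 3

Yes, parity is correct (3 ones)


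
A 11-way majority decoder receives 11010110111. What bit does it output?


Ones: 8 out of 11
Threshold: 6

1 (8/11 voted 1)


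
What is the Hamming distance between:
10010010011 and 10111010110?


XOR: 00101000101
Count of 1s: 4

4


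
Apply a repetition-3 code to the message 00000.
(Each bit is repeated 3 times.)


Each bit -> 3 copies

000000000000000


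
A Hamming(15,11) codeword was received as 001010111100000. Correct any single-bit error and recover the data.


Syndrome = 10: error at position 10

Data: 11011000000 (corrected bit 10)


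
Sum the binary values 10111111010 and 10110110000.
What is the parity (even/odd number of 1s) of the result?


10111111010 = 1530
10110110000 = 1456
Sum = 2986 = 101110101010
1s count = 7

odd parity (7 ones in 101110101010)


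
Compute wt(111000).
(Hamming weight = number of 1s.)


Counting 1s in 111000

3


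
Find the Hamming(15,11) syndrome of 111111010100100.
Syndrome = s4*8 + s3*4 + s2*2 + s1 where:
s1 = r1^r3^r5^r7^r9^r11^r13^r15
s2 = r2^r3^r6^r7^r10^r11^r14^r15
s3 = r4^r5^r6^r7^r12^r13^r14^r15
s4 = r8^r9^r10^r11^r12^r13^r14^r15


s1=0, s2=0, s3=0, s4=1

Syndrome = 8 (error at position 8)


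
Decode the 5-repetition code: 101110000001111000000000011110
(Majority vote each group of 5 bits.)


Groups: 10111, 00000, 01111, 00000, 00000, 11110
Majority votes: 101001

101001


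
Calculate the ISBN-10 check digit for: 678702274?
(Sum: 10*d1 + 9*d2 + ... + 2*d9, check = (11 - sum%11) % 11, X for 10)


Weighted sum: 283
283 mod 11 = 8

Check digit: 3


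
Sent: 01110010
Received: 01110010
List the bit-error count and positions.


XOR: 00000000

0 errors (received matches sent)


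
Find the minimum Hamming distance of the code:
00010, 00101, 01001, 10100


Comparing all pairs, minimum distance: 2
Can detect 1 errors, correct 0 errors

2


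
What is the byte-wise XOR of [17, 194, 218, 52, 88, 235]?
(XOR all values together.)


XOR chain: 17 ^ 194 ^ 218 ^ 52 ^ 88 ^ 235 = 142

142


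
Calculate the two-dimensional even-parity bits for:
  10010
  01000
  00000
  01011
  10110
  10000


Row parities: 010111
Column parities: 10111

Row P: 010111, Col P: 10111, Corner: 0


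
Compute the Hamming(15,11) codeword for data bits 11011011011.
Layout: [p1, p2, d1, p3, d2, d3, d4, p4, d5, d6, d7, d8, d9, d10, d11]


Parity bits: p1=0, p2=1, p3=1, p4=1

011110111011011


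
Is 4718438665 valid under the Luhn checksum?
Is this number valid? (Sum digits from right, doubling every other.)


Luhn sum = 57
57 mod 10 = 7

Invalid (Luhn sum mod 10 = 7)


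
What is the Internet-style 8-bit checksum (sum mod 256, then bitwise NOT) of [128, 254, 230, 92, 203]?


Sum = 907 mod 256 = 139
Complement = 116

116


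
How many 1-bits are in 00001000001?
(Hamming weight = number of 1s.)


Counting 1s in 00001000001

2


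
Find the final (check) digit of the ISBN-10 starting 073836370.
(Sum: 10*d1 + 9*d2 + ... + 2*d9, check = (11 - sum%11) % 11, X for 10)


Weighted sum: 224
224 mod 11 = 4

Check digit: 7


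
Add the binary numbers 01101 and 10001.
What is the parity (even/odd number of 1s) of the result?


01101 = 13
10001 = 17
Sum = 30 = 11110
1s count = 4

even parity (4 ones in 11110)


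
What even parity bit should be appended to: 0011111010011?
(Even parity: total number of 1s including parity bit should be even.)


Number of 1s in data: 8
Parity bit: 0

0


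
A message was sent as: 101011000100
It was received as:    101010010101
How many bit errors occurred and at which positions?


XOR: 000001010001

3 error(s) at position(s): 5, 7, 11


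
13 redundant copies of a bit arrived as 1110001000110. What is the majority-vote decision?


Ones: 6 out of 13
Threshold: 7

0 (6/13 voted 1)


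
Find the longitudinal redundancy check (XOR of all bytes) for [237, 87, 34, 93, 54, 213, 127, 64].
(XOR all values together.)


XOR chain: 237 ^ 87 ^ 34 ^ 93 ^ 54 ^ 213 ^ 127 ^ 64 = 25

25


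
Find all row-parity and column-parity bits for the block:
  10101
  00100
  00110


Row parities: 110
Column parities: 10111

Row P: 110, Col P: 10111, Corner: 0


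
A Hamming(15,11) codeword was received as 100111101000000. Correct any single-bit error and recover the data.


Syndrome = 8: error at position 8

Data: 01111000000 (corrected bit 8)


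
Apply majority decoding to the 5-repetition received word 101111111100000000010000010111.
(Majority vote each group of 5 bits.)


Groups: 10111, 11111, 00000, 00001, 00000, 10111
Majority votes: 110001

110001


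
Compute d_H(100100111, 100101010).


XOR: 000001101
Count of 1s: 3

3


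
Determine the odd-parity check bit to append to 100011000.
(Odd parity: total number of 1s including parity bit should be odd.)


Number of 1s in data: 3
Parity bit: 0

0


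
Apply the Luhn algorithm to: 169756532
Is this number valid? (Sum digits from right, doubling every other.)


Luhn sum = 39
39 mod 10 = 9

Invalid (Luhn sum mod 10 = 9)


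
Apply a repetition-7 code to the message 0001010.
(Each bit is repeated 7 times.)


Each bit -> 7 copies

0000000000000000000001111111000000011111110000000


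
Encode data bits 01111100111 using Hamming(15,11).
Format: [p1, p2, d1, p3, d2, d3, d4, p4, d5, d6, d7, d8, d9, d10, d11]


Parity bits: p1=1, p2=1, p3=0, p4=1

110011111100111


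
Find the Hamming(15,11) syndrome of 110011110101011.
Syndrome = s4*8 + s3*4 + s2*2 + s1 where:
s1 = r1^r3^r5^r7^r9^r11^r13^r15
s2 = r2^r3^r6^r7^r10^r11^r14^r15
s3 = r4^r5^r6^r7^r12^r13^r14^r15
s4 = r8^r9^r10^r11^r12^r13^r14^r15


s1=0, s2=0, s3=0, s4=1

Syndrome = 8 (error at position 8)


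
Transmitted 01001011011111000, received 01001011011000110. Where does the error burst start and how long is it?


XOR: 00000000000111110

Burst at position 11, length 5


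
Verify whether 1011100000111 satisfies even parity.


Number of 1s: 7

No, parity error (7 ones)


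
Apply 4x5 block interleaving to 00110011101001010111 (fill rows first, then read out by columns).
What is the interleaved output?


Matrix:
  00110
  01110
  10010
  10111
Read columns: 00110100110111110001

00110100110111110001


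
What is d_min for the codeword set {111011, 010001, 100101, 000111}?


Comparing all pairs, minimum distance: 2
Can detect 1 errors, correct 0 errors

2


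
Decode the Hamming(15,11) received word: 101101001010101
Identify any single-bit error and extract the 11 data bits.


Syndrome = 0: no error detected

Data: 10101010101 (no errors)


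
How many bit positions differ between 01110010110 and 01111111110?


XOR: 00001101000
Count of 1s: 3

3


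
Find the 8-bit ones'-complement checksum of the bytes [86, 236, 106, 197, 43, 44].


Sum = 712 mod 256 = 200
Complement = 55

55


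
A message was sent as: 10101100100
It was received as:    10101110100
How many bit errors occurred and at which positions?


XOR: 00000010000

1 error(s) at position(s): 6


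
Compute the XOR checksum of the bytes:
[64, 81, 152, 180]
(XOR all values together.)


XOR chain: 64 ^ 81 ^ 152 ^ 180 = 61

61


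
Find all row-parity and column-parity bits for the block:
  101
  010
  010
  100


Row parities: 0111
Column parities: 001

Row P: 0111, Col P: 001, Corner: 1


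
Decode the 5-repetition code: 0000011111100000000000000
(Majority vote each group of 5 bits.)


Groups: 00000, 11111, 10000, 00000, 00000
Majority votes: 01000

01000


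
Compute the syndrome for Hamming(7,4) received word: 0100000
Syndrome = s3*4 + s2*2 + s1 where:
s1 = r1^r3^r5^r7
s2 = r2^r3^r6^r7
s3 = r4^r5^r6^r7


s1=0, s2=1, s3=0

Syndrome = 2 (error at position 2)


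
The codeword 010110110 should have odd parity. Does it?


Number of 1s: 5

Yes, parity is correct (5 ones)


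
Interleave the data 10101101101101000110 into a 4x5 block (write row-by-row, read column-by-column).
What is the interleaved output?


Matrix:
  10101
  10110
  11010
  00110
Read columns: 11100010110101111000

11100010110101111000


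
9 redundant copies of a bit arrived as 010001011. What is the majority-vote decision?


Ones: 4 out of 9
Threshold: 5

0 (4/9 voted 1)


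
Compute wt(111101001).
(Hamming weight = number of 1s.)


Counting 1s in 111101001

6


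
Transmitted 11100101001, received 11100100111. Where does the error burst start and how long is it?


XOR: 00000001110

Burst at position 7, length 3


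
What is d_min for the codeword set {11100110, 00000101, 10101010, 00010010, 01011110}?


Comparing all pairs, minimum distance: 3
Can detect 2 errors, correct 1 errors

3


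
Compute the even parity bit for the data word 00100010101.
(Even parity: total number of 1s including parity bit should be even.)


Number of 1s in data: 4
Parity bit: 0

0


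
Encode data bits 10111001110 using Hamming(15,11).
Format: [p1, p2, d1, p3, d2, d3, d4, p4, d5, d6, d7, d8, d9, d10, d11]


Parity bits: p1=0, p2=0, p3=1, p4=0

001101101001110


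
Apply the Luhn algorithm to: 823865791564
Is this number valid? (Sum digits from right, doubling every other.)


Luhn sum = 59
59 mod 10 = 9

Invalid (Luhn sum mod 10 = 9)


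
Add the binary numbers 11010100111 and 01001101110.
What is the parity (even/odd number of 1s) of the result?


11010100111 = 1703
01001101110 = 622
Sum = 2325 = 100100010101
1s count = 5

odd parity (5 ones in 100100010101)


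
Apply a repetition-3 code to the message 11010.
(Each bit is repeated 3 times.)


Each bit -> 3 copies

111111000111000


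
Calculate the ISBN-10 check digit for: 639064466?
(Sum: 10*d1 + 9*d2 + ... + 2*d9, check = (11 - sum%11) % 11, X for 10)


Weighted sum: 261
261 mod 11 = 8

Check digit: 3


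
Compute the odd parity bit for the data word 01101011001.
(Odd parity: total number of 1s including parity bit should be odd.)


Number of 1s in data: 6
Parity bit: 1

1


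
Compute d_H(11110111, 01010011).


XOR: 10100100
Count of 1s: 3

3


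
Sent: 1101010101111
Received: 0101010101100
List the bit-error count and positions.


XOR: 1000000000011

3 error(s) at position(s): 0, 11, 12


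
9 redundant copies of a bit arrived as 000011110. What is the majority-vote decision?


Ones: 4 out of 9
Threshold: 5

0 (4/9 voted 1)


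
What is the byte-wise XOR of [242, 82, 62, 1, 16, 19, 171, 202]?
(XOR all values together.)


XOR chain: 242 ^ 82 ^ 62 ^ 1 ^ 16 ^ 19 ^ 171 ^ 202 = 253

253


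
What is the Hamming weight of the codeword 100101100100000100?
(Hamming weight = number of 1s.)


Counting 1s in 100101100100000100

6


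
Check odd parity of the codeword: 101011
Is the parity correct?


Number of 1s: 4

No, parity error (4 ones)


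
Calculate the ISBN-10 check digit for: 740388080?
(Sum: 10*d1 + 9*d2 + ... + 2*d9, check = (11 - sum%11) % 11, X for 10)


Weighted sum: 239
239 mod 11 = 8

Check digit: 3


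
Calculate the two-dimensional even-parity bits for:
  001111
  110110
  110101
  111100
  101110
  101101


Row parities: 000000
Column parities: 110011

Row P: 000000, Col P: 110011, Corner: 0


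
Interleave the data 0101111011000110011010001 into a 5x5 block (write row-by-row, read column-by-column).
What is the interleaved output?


Matrix:
  01011
  11011
  00011
  00110
  10001
Read columns: 0100111000000101111011101

0100111000000101111011101


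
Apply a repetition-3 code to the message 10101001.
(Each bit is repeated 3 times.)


Each bit -> 3 copies

111000111000111000000111


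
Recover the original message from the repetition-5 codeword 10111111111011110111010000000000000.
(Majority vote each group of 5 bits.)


Groups: 10111, 11111, 10111, 10111, 01000, 00000, 00000
Majority votes: 1111000

1111000


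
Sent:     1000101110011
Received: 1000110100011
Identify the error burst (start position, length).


XOR: 0000011010000

Burst at position 5, length 4


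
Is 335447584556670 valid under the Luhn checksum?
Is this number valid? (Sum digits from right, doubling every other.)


Luhn sum = 67
67 mod 10 = 7

Invalid (Luhn sum mod 10 = 7)


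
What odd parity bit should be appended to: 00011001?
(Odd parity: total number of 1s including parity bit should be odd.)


Number of 1s in data: 3
Parity bit: 0

0


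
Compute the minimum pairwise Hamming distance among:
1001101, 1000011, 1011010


Comparing all pairs, minimum distance: 3
Can detect 2 errors, correct 1 errors

3


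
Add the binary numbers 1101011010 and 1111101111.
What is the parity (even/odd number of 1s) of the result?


1101011010 = 858
1111101111 = 1007
Sum = 1865 = 11101001001
1s count = 6

even parity (6 ones in 11101001001)


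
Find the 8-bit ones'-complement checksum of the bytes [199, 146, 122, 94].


Sum = 561 mod 256 = 49
Complement = 206

206


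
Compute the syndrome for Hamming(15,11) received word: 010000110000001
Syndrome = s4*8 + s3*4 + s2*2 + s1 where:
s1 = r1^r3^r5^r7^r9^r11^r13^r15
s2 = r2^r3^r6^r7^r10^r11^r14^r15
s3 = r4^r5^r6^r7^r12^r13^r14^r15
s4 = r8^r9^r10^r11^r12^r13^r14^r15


s1=0, s2=1, s3=0, s4=0

Syndrome = 2 (error at position 2)


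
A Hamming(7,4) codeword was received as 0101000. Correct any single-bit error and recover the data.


Syndrome = 6: error at position 6

Data: 0010 (corrected bit 6)


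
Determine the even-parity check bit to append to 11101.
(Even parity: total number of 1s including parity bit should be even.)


Number of 1s in data: 4
Parity bit: 0

0


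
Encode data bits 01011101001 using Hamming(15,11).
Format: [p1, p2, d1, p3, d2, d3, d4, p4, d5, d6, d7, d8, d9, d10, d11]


Parity bits: p1=0, p2=1, p3=0, p4=0

010010101101001


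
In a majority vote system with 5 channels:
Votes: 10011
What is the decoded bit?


Ones: 3 out of 5
Threshold: 3

1 (3/5 voted 1)


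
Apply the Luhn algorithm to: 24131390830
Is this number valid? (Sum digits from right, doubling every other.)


Luhn sum = 47
47 mod 10 = 7

Invalid (Luhn sum mod 10 = 7)


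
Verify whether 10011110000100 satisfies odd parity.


Number of 1s: 6

No, parity error (6 ones)


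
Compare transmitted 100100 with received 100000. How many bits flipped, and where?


XOR: 000100

1 error(s) at position(s): 3


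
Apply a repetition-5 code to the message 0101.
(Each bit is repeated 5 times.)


Each bit -> 5 copies

00000111110000011111


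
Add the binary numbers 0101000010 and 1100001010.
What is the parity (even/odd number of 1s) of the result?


0101000010 = 322
1100001010 = 778
Sum = 1100 = 10001001100
1s count = 4

even parity (4 ones in 10001001100)


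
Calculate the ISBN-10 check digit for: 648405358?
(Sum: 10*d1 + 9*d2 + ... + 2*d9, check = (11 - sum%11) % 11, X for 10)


Weighted sum: 256
256 mod 11 = 3

Check digit: 8


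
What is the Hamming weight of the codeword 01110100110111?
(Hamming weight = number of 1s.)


Counting 1s in 01110100110111

9


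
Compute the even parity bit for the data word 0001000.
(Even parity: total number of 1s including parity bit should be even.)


Number of 1s in data: 1
Parity bit: 1

1


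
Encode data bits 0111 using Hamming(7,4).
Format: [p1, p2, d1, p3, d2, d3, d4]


Parity bits: p1=0, p2=0, p3=1

0001111


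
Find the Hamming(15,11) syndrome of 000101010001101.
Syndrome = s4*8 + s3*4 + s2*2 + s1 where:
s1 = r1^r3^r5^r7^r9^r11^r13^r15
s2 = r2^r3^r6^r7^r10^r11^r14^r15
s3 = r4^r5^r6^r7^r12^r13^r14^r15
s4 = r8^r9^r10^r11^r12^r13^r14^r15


s1=0, s2=0, s3=1, s4=0

Syndrome = 4 (error at position 4)


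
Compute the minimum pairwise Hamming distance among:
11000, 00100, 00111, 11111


Comparing all pairs, minimum distance: 2
Can detect 1 errors, correct 0 errors

2


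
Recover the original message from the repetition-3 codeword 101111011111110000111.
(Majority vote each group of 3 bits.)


Groups: 101, 111, 011, 111, 110, 000, 111
Majority votes: 1111101

1111101


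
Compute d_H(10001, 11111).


XOR: 01110
Count of 1s: 3

3


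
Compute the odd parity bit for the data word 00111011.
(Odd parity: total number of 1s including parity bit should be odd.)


Number of 1s in data: 5
Parity bit: 0

0


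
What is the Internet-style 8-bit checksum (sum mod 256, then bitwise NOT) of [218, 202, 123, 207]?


Sum = 750 mod 256 = 238
Complement = 17

17


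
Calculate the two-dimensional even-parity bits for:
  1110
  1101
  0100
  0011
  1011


Row parities: 11101
Column parities: 1111

Row P: 11101, Col P: 1111, Corner: 0


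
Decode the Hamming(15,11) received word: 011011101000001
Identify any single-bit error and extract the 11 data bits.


Syndrome = 3: error at position 3

Data: 01111000001 (corrected bit 3)


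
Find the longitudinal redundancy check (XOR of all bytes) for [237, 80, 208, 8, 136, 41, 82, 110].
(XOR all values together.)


XOR chain: 237 ^ 80 ^ 208 ^ 8 ^ 136 ^ 41 ^ 82 ^ 110 = 248

248


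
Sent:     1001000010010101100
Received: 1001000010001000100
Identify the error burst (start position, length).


XOR: 0000000000011101000

Burst at position 11, length 5


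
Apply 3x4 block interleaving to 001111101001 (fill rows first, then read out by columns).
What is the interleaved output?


Matrix:
  0011
  1110
  1001
Read columns: 011010110101

011010110101


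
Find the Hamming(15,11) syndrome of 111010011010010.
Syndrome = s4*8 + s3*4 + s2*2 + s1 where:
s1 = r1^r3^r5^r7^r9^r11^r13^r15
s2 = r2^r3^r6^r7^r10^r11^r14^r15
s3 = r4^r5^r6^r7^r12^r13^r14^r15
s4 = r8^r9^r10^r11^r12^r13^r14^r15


s1=1, s2=0, s3=0, s4=0

Syndrome = 1 (error at position 1)


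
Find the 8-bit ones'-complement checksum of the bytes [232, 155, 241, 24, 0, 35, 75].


Sum = 762 mod 256 = 250
Complement = 5

5


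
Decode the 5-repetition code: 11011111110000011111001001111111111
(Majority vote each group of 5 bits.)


Groups: 11011, 11111, 00000, 11111, 00100, 11111, 11111
Majority votes: 1101011

1101011


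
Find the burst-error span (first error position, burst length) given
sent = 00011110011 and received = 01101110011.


XOR: 01110000000

Burst at position 1, length 3


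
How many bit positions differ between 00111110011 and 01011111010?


XOR: 01100001001
Count of 1s: 4

4


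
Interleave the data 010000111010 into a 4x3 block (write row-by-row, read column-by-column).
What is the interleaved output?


Matrix:
  010
  000
  111
  010
Read columns: 001010110010

001010110010


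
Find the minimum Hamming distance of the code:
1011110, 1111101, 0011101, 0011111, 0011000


Comparing all pairs, minimum distance: 1
Can detect 0 errors, correct 0 errors

1


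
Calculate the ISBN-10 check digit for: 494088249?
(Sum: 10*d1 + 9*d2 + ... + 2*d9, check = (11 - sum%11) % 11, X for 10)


Weighted sum: 279
279 mod 11 = 4

Check digit: 7


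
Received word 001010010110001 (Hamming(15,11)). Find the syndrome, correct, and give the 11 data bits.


Syndrome = 0: no error detected

Data: 11000110001 (no errors)


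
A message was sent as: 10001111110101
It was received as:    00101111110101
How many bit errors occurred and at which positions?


XOR: 10100000000000

2 error(s) at position(s): 0, 2


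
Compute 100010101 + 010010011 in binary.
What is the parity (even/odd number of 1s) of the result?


100010101 = 277
010010011 = 147
Sum = 424 = 110101000
1s count = 4

even parity (4 ones in 110101000)


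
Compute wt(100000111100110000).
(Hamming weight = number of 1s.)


Counting 1s in 100000111100110000

7


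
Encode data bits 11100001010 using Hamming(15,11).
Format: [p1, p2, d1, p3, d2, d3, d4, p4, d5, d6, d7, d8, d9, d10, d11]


Parity bits: p1=0, p2=1, p3=0, p4=0

011011000001010


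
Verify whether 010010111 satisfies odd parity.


Number of 1s: 5

Yes, parity is correct (5 ones)


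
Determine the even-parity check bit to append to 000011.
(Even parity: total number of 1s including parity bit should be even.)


Number of 1s in data: 2
Parity bit: 0

0


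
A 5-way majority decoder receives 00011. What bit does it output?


Ones: 2 out of 5
Threshold: 3

0 (2/5 voted 1)


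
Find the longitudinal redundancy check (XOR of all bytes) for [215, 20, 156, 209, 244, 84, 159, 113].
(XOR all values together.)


XOR chain: 215 ^ 20 ^ 156 ^ 209 ^ 244 ^ 84 ^ 159 ^ 113 = 192

192


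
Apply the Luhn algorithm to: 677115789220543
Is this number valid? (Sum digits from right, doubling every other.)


Luhn sum = 67
67 mod 10 = 7

Invalid (Luhn sum mod 10 = 7)


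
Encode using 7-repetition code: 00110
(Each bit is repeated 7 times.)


Each bit -> 7 copies

00000000000000111111111111110000000


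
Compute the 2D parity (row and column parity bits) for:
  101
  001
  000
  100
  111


Row parities: 01011
Column parities: 111

Row P: 01011, Col P: 111, Corner: 1


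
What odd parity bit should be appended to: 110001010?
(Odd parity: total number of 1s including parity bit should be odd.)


Number of 1s in data: 4
Parity bit: 1

1


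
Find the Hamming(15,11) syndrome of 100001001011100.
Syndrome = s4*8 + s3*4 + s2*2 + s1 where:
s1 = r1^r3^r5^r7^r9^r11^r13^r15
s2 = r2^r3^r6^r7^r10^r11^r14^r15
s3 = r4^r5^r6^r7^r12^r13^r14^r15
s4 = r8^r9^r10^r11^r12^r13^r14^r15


s1=0, s2=0, s3=1, s4=0

Syndrome = 4 (error at position 4)


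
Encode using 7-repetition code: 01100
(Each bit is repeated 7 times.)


Each bit -> 7 copies

00000001111111111111100000000000000


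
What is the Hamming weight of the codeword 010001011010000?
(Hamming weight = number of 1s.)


Counting 1s in 010001011010000

5


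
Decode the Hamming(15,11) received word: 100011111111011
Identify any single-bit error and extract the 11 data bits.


Syndrome = 8: error at position 8

Data: 01111111011 (corrected bit 8)


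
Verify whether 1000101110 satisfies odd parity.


Number of 1s: 5

Yes, parity is correct (5 ones)


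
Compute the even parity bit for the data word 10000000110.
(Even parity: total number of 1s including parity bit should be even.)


Number of 1s in data: 3
Parity bit: 1

1


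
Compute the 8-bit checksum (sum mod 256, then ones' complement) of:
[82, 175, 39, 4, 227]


Sum = 527 mod 256 = 15
Complement = 240

240


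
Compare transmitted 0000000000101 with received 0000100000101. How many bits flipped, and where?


XOR: 0000100000000

1 error(s) at position(s): 4


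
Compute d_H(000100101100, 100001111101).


XOR: 100101010001
Count of 1s: 5

5


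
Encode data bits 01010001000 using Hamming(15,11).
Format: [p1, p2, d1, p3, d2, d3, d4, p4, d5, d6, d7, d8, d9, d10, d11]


Parity bits: p1=0, p2=1, p3=1, p4=1

010110110001000


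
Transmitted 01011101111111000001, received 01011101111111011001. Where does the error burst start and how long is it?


XOR: 00000000000000011000

Burst at position 15, length 2


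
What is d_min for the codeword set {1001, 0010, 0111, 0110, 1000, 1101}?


Comparing all pairs, minimum distance: 1
Can detect 0 errors, correct 0 errors

1


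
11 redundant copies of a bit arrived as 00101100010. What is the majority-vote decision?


Ones: 4 out of 11
Threshold: 6

0 (4/11 voted 1)


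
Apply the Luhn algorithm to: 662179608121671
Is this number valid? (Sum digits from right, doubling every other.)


Luhn sum = 61
61 mod 10 = 1

Invalid (Luhn sum mod 10 = 1)


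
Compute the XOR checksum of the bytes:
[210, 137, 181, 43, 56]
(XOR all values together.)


XOR chain: 210 ^ 137 ^ 181 ^ 43 ^ 56 = 253

253


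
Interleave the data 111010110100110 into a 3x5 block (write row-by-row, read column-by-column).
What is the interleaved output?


Matrix:
  11101
  01101
  00110
Read columns: 100110111001110

100110111001110


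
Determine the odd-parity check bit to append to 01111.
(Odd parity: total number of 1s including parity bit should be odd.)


Number of 1s in data: 4
Parity bit: 1

1


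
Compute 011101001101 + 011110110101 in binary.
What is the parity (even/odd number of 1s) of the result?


011101001101 = 1869
011110110101 = 1973
Sum = 3842 = 111100000010
1s count = 5

odd parity (5 ones in 111100000010)


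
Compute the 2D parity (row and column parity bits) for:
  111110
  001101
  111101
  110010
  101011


Row parities: 11110
Column parities: 010111

Row P: 11110, Col P: 010111, Corner: 0


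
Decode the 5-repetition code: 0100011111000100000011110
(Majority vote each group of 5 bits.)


Groups: 01000, 11111, 00010, 00000, 11110
Majority votes: 01001

01001


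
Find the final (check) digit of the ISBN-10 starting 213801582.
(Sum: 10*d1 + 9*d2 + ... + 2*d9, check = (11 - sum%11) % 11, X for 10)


Weighted sum: 162
162 mod 11 = 8

Check digit: 3


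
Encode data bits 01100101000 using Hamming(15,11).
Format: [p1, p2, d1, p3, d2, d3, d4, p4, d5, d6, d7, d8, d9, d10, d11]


Parity bits: p1=1, p2=0, p3=1, p4=0

100111000101000


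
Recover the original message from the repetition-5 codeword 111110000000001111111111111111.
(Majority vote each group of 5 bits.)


Groups: 11111, 00000, 00001, 11111, 11111, 11111
Majority votes: 100111

100111


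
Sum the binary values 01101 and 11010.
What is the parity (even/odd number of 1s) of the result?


01101 = 13
11010 = 26
Sum = 39 = 100111
1s count = 4

even parity (4 ones in 100111)


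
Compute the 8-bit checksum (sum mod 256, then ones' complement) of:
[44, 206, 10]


Sum = 260 mod 256 = 4
Complement = 251

251


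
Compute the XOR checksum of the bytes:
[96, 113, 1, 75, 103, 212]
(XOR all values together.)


XOR chain: 96 ^ 113 ^ 1 ^ 75 ^ 103 ^ 212 = 232

232


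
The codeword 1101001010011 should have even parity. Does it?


Number of 1s: 7

No, parity error (7 ones)


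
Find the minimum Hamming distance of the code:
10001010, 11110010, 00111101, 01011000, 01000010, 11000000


Comparing all pairs, minimum distance: 2
Can detect 1 errors, correct 0 errors

2


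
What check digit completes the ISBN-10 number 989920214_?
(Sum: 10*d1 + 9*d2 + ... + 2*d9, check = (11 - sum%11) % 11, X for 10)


Weighted sum: 328
328 mod 11 = 9

Check digit: 2


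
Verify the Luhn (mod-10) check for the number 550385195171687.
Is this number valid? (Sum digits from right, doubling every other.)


Luhn sum = 67
67 mod 10 = 7

Invalid (Luhn sum mod 10 = 7)


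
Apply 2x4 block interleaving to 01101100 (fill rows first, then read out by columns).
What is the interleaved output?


Matrix:
  0110
  1100
Read columns: 01111000

01111000


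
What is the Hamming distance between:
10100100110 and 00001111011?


XOR: 10101011101
Count of 1s: 7

7


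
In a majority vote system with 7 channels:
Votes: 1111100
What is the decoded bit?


Ones: 5 out of 7
Threshold: 4

1 (5/7 voted 1)


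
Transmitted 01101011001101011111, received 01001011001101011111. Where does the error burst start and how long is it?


XOR: 00100000000000000000

Burst at position 2, length 1


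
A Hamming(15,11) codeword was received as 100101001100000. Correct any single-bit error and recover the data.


Syndrome = 0: no error detected

Data: 00101100000 (no errors)


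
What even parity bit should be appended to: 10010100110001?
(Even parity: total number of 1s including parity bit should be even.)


Number of 1s in data: 6
Parity bit: 0

0


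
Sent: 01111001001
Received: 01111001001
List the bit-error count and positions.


XOR: 00000000000

0 errors (received matches sent)


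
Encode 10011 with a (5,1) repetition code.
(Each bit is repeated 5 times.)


Each bit -> 5 copies

1111100000000001111111111


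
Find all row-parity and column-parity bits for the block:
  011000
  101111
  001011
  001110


Row parities: 0111
Column parities: 110010

Row P: 0111, Col P: 110010, Corner: 1


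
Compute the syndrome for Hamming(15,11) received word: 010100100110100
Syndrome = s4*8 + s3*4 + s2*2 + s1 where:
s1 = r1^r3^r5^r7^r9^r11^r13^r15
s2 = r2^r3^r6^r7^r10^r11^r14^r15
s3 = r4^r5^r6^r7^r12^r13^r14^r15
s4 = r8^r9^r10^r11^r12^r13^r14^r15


s1=1, s2=0, s3=1, s4=1

Syndrome = 13 (error at position 13)


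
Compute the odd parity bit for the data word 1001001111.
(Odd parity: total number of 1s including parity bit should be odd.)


Number of 1s in data: 6
Parity bit: 1

1


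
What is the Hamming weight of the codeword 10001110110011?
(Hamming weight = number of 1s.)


Counting 1s in 10001110110011

8


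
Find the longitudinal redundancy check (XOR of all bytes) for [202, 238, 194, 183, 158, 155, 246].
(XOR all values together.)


XOR chain: 202 ^ 238 ^ 194 ^ 183 ^ 158 ^ 155 ^ 246 = 162

162


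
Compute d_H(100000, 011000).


XOR: 111000
Count of 1s: 3

3


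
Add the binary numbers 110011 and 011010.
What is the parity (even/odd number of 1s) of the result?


110011 = 51
011010 = 26
Sum = 77 = 1001101
1s count = 4

even parity (4 ones in 1001101)


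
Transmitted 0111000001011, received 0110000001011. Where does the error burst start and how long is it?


XOR: 0001000000000

Burst at position 3, length 1


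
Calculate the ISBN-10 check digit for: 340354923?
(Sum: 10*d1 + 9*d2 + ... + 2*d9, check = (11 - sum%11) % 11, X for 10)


Weighted sum: 185
185 mod 11 = 9

Check digit: 2


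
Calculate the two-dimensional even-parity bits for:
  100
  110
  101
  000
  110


Row parities: 10000
Column parities: 001

Row P: 10000, Col P: 001, Corner: 1


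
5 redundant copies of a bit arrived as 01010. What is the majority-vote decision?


Ones: 2 out of 5
Threshold: 3

0 (2/5 voted 1)


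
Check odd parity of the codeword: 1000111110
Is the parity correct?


Number of 1s: 6

No, parity error (6 ones)


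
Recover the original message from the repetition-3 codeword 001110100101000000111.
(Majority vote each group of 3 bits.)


Groups: 001, 110, 100, 101, 000, 000, 111
Majority votes: 0101001

0101001


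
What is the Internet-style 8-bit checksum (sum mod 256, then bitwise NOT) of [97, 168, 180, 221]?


Sum = 666 mod 256 = 154
Complement = 101

101


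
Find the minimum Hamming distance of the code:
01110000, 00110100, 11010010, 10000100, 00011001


Comparing all pairs, minimum distance: 2
Can detect 1 errors, correct 0 errors

2


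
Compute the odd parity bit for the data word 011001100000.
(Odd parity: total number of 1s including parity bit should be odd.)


Number of 1s in data: 4
Parity bit: 1

1


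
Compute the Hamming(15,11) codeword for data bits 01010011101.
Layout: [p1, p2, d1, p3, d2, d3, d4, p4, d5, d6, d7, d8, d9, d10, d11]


Parity bits: p1=1, p2=1, p3=1, p4=0

110110100011101


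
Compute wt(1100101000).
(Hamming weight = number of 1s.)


Counting 1s in 1100101000

4


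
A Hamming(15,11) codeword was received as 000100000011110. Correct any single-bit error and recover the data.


Syndrome = 0: no error detected

Data: 00000011110 (no errors)


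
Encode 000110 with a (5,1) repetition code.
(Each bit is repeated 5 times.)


Each bit -> 5 copies

000000000000000111111111100000


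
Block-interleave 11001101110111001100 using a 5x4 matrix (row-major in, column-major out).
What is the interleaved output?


Matrix:
  1100
  1101
  1101
  1100
  1100
Read columns: 11111111110000001100

11111111110000001100


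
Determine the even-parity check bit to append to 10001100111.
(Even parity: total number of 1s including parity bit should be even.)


Number of 1s in data: 6
Parity bit: 0

0


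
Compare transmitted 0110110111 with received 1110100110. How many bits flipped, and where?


XOR: 1000010001

3 error(s) at position(s): 0, 5, 9


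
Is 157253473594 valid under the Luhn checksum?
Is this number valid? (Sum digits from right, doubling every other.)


Luhn sum = 57
57 mod 10 = 7

Invalid (Luhn sum mod 10 = 7)


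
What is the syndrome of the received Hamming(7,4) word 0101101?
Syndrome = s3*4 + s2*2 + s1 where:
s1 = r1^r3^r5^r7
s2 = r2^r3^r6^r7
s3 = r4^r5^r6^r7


s1=0, s2=0, s3=1

Syndrome = 4 (error at position 4)


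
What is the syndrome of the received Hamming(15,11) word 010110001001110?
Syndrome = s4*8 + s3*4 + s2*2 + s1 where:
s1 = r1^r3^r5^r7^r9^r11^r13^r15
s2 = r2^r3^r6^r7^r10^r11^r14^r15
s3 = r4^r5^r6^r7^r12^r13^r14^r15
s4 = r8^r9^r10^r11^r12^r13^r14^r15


s1=1, s2=0, s3=1, s4=0

Syndrome = 5 (error at position 5)


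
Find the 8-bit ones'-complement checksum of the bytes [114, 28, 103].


Sum = 245 mod 256 = 245
Complement = 10

10


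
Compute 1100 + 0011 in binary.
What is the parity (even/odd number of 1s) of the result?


1100 = 12
0011 = 3
Sum = 15 = 1111
1s count = 4

even parity (4 ones in 1111)


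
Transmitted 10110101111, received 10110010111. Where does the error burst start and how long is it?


XOR: 00000111000

Burst at position 5, length 3


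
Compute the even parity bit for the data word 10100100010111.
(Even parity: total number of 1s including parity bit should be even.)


Number of 1s in data: 7
Parity bit: 1

1


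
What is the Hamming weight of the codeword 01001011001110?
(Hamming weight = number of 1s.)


Counting 1s in 01001011001110

7


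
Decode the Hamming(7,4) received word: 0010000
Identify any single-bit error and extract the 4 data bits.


Syndrome = 3: error at position 3

Data: 0000 (corrected bit 3)


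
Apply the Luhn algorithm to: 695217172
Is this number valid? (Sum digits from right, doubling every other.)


Luhn sum = 38
38 mod 10 = 8

Invalid (Luhn sum mod 10 = 8)


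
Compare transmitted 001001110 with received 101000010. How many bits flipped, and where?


XOR: 100001100

3 error(s) at position(s): 0, 5, 6


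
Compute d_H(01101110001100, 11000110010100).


XOR: 10101000011000
Count of 1s: 5

5


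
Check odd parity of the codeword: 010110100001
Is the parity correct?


Number of 1s: 5

Yes, parity is correct (5 ones)


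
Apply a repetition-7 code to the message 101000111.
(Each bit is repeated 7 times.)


Each bit -> 7 copies

111111100000001111111000000000000000000000111111111111111111111


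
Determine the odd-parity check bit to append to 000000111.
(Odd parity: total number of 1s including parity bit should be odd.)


Number of 1s in data: 3
Parity bit: 0

0


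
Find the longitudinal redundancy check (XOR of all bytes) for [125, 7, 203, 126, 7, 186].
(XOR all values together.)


XOR chain: 125 ^ 7 ^ 203 ^ 126 ^ 7 ^ 186 = 114

114


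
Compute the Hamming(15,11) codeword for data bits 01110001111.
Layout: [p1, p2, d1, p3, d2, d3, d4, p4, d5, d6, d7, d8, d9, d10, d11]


Parity bits: p1=0, p2=0, p3=1, p4=0

000111100001111


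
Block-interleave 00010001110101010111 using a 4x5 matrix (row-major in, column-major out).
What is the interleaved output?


Matrix:
  00010
  00111
  01010
  10111
Read columns: 00010010010111110101

00010010010111110101


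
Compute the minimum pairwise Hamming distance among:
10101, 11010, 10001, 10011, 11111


Comparing all pairs, minimum distance: 1
Can detect 0 errors, correct 0 errors

1


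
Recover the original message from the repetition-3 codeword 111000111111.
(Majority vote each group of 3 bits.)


Groups: 111, 000, 111, 111
Majority votes: 1011

1011


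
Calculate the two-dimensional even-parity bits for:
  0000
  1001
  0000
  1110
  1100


Row parities: 00010
Column parities: 1011

Row P: 00010, Col P: 1011, Corner: 1


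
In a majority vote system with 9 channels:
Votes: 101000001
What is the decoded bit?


Ones: 3 out of 9
Threshold: 5

0 (3/9 voted 1)


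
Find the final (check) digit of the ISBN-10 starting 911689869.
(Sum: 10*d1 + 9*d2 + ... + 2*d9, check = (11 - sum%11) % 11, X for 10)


Weighted sum: 310
310 mod 11 = 2

Check digit: 9


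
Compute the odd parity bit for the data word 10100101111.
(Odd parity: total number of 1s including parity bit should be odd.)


Number of 1s in data: 7
Parity bit: 0

0


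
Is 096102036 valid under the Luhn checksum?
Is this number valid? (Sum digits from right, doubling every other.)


Luhn sum = 33
33 mod 10 = 3

Invalid (Luhn sum mod 10 = 3)


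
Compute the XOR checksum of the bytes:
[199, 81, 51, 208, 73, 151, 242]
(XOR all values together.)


XOR chain: 199 ^ 81 ^ 51 ^ 208 ^ 73 ^ 151 ^ 242 = 89

89


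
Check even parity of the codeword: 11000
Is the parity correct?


Number of 1s: 2

Yes, parity is correct (2 ones)


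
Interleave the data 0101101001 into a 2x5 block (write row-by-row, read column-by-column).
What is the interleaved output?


Matrix:
  01011
  01001
Read columns: 0011001011

0011001011


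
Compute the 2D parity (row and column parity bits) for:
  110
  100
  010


Row parities: 011
Column parities: 000

Row P: 011, Col P: 000, Corner: 0


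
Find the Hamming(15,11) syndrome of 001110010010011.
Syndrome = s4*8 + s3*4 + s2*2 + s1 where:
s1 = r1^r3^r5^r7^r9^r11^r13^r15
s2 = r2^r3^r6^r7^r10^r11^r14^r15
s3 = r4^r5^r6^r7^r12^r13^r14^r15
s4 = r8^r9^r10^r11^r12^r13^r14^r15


s1=0, s2=0, s3=0, s4=0

Syndrome = 0 (no error)


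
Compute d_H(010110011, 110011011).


XOR: 100101000
Count of 1s: 3

3


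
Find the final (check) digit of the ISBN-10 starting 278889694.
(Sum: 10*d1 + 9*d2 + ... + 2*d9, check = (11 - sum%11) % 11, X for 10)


Weighted sum: 355
355 mod 11 = 3

Check digit: 8


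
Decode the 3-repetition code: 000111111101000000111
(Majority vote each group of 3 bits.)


Groups: 000, 111, 111, 101, 000, 000, 111
Majority votes: 0111001

0111001


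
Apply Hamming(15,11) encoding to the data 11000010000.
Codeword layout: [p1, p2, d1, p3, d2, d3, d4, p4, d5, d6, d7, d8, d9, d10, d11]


Parity bits: p1=1, p2=0, p3=1, p4=1

101110010010000


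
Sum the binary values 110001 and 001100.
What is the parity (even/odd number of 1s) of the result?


110001 = 49
001100 = 12
Sum = 61 = 111101
1s count = 5

odd parity (5 ones in 111101)


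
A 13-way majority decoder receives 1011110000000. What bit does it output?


Ones: 5 out of 13
Threshold: 7

0 (5/13 voted 1)
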